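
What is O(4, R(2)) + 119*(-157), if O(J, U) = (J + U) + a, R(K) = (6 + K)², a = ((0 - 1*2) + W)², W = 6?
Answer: -18599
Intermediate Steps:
a = 16 (a = ((0 - 1*2) + 6)² = ((0 - 2) + 6)² = (-2 + 6)² = 4² = 16)
O(J, U) = 16 + J + U (O(J, U) = (J + U) + 16 = 16 + J + U)
O(4, R(2)) + 119*(-157) = (16 + 4 + (6 + 2)²) + 119*(-157) = (16 + 4 + 8²) - 18683 = (16 + 4 + 64) - 18683 = 84 - 18683 = -18599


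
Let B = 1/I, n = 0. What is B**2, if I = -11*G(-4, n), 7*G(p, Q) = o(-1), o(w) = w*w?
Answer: 49/121 ≈ 0.40496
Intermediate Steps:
o(w) = w**2
G(p, Q) = 1/7 (G(p, Q) = (1/7)*(-1)**2 = (1/7)*1 = 1/7)
I = -11/7 (I = -11*1/7 = -11/7 ≈ -1.5714)
B = -7/11 (B = 1/(-11/7) = -7/11 ≈ -0.63636)
B**2 = (-7/11)**2 = 49/121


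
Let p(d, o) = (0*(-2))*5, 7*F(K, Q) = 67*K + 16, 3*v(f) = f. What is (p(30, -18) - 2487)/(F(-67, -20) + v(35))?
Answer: 7461/1882 ≈ 3.9644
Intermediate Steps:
v(f) = f/3
F(K, Q) = 16/7 + 67*K/7 (F(K, Q) = (67*K + 16)/7 = (16 + 67*K)/7 = 16/7 + 67*K/7)
p(d, o) = 0 (p(d, o) = 0*5 = 0)
(p(30, -18) - 2487)/(F(-67, -20) + v(35)) = (0 - 2487)/((16/7 + (67/7)*(-67)) + (⅓)*35) = -2487/((16/7 - 4489/7) + 35/3) = -2487/(-639 + 35/3) = -2487/(-1882/3) = -2487*(-3/1882) = 7461/1882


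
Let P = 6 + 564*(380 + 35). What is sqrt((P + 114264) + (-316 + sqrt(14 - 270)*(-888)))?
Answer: sqrt(348014 - 14208*I) ≈ 590.05 - 12.04*I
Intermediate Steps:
P = 234066 (P = 6 + 564*415 = 6 + 234060 = 234066)
sqrt((P + 114264) + (-316 + sqrt(14 - 270)*(-888))) = sqrt((234066 + 114264) + (-316 + sqrt(14 - 270)*(-888))) = sqrt(348330 + (-316 + sqrt(-256)*(-888))) = sqrt(348330 + (-316 + (16*I)*(-888))) = sqrt(348330 + (-316 - 14208*I)) = sqrt(348014 - 14208*I)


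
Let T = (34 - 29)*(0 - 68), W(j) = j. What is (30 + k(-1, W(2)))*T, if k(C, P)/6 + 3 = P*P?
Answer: -12240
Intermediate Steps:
k(C, P) = -18 + 6*P² (k(C, P) = -18 + 6*(P*P) = -18 + 6*P²)
T = -340 (T = 5*(-68) = -340)
(30 + k(-1, W(2)))*T = (30 + (-18 + 6*2²))*(-340) = (30 + (-18 + 6*4))*(-340) = (30 + (-18 + 24))*(-340) = (30 + 6)*(-340) = 36*(-340) = -12240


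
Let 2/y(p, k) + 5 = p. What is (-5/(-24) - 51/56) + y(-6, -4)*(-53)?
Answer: 8255/924 ≈ 8.9340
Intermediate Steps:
y(p, k) = 2/(-5 + p)
(-5/(-24) - 51/56) + y(-6, -4)*(-53) = (-5/(-24) - 51/56) + (2/(-5 - 6))*(-53) = (-5*(-1/24) - 51*1/56) + (2/(-11))*(-53) = (5/24 - 51/56) + (2*(-1/11))*(-53) = -59/84 - 2/11*(-53) = -59/84 + 106/11 = 8255/924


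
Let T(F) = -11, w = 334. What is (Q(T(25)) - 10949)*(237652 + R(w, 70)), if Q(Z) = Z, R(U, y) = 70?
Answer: -2605433120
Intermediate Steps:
(Q(T(25)) - 10949)*(237652 + R(w, 70)) = (-11 - 10949)*(237652 + 70) = -10960*237722 = -2605433120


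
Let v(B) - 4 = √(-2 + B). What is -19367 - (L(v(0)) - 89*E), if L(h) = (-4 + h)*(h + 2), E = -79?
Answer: -26396 - 6*I*√2 ≈ -26396.0 - 8.4853*I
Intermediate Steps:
v(B) = 4 + √(-2 + B)
L(h) = (-4 + h)*(2 + h)
-19367 - (L(v(0)) - 89*E) = -19367 - ((-8 + (4 + √(-2 + 0))² - 2*(4 + √(-2 + 0))) - 89*(-79)) = -19367 - ((-8 + (4 + √(-2))² - 2*(4 + √(-2))) + 7031) = -19367 - ((-8 + (4 + I*√2)² - 2*(4 + I*√2)) + 7031) = -19367 - ((-8 + (4 + I*√2)² + (-8 - 2*I*√2)) + 7031) = -19367 - ((-16 + (4 + I*√2)² - 2*I*√2) + 7031) = -19367 - (7015 + (4 + I*√2)² - 2*I*√2) = -19367 + (-7015 - (4 + I*√2)² + 2*I*√2) = -26382 - (4 + I*√2)² + 2*I*√2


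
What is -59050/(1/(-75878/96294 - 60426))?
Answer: 15618019411550/4377 ≈ 3.5682e+9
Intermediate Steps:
-59050/(1/(-75878/96294 - 60426)) = -59050/(1/(-75878*1/96294 - 60426)) = -59050/(1/(-3449/4377 - 60426)) = -59050/(1/(-264488051/4377)) = -59050/(-4377/264488051) = -59050*(-264488051/4377) = 15618019411550/4377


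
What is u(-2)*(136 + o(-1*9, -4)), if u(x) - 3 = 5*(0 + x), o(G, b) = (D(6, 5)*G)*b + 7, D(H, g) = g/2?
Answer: -1631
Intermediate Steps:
D(H, g) = g/2 (D(H, g) = g*(½) = g/2)
o(G, b) = 7 + 5*G*b/2 (o(G, b) = (((½)*5)*G)*b + 7 = (5*G/2)*b + 7 = 5*G*b/2 + 7 = 7 + 5*G*b/2)
u(x) = 3 + 5*x (u(x) = 3 + 5*(0 + x) = 3 + 5*x)
u(-2)*(136 + o(-1*9, -4)) = (3 + 5*(-2))*(136 + (7 + (5/2)*(-1*9)*(-4))) = (3 - 10)*(136 + (7 + (5/2)*(-9)*(-4))) = -7*(136 + (7 + 90)) = -7*(136 + 97) = -7*233 = -1631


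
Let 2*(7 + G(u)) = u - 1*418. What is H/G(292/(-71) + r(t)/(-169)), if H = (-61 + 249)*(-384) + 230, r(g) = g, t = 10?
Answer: 863472038/2616813 ≈ 329.97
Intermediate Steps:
H = -71962 (H = 188*(-384) + 230 = -72192 + 230 = -71962)
G(u) = -216 + u/2 (G(u) = -7 + (u - 1*418)/2 = -7 + (u - 418)/2 = -7 + (-418 + u)/2 = -7 + (-209 + u/2) = -216 + u/2)
H/G(292/(-71) + r(t)/(-169)) = -71962/(-216 + (292/(-71) + 10/(-169))/2) = -71962/(-216 + (292*(-1/71) + 10*(-1/169))/2) = -71962/(-216 + (-292/71 - 10/169)/2) = -71962/(-216 + (½)*(-50058/11999)) = -71962/(-216 - 25029/11999) = -71962/(-2616813/11999) = -71962*(-11999/2616813) = 863472038/2616813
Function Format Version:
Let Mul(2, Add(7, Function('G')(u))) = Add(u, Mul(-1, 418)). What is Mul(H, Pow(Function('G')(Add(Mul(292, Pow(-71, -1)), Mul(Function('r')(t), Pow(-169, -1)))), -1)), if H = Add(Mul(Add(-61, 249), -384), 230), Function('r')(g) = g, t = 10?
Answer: Rational(863472038, 2616813) ≈ 329.97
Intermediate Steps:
H = -71962 (H = Add(Mul(188, -384), 230) = Add(-72192, 230) = -71962)
Function('G')(u) = Add(-216, Mul(Rational(1, 2), u)) (Function('G')(u) = Add(-7, Mul(Rational(1, 2), Add(u, Mul(-1, 418)))) = Add(-7, Mul(Rational(1, 2), Add(u, -418))) = Add(-7, Mul(Rational(1, 2), Add(-418, u))) = Add(-7, Add(-209, Mul(Rational(1, 2), u))) = Add(-216, Mul(Rational(1, 2), u)))
Mul(H, Pow(Function('G')(Add(Mul(292, Pow(-71, -1)), Mul(Function('r')(t), Pow(-169, -1)))), -1)) = Mul(-71962, Pow(Add(-216, Mul(Rational(1, 2), Add(Mul(292, Pow(-71, -1)), Mul(10, Pow(-169, -1))))), -1)) = Mul(-71962, Pow(Add(-216, Mul(Rational(1, 2), Add(Mul(292, Rational(-1, 71)), Mul(10, Rational(-1, 169))))), -1)) = Mul(-71962, Pow(Add(-216, Mul(Rational(1, 2), Add(Rational(-292, 71), Rational(-10, 169)))), -1)) = Mul(-71962, Pow(Add(-216, Mul(Rational(1, 2), Rational(-50058, 11999))), -1)) = Mul(-71962, Pow(Add(-216, Rational(-25029, 11999)), -1)) = Mul(-71962, Pow(Rational(-2616813, 11999), -1)) = Mul(-71962, Rational(-11999, 2616813)) = Rational(863472038, 2616813)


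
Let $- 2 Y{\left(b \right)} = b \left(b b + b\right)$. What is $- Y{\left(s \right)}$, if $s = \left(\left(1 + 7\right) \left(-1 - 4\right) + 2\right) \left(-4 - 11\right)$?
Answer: $92758950$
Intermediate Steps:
$s = 570$ ($s = \left(8 \left(-5\right) + 2\right) \left(-15\right) = \left(-40 + 2\right) \left(-15\right) = \left(-38\right) \left(-15\right) = 570$)
$Y{\left(b \right)} = - \frac{b \left(b + b^{2}\right)}{2}$ ($Y{\left(b \right)} = - \frac{b \left(b b + b\right)}{2} = - \frac{b \left(b^{2} + b\right)}{2} = - \frac{b \left(b + b^{2}\right)}{2}$)
$- Y{\left(s \right)} = - \frac{570^{2} \left(-1 - 570\right)}{2} = - \frac{324900 \left(-1 - 570\right)}{2} = - \frac{324900 \left(-571\right)}{2} = \left(-1\right) \left(-92758950\right) = 92758950$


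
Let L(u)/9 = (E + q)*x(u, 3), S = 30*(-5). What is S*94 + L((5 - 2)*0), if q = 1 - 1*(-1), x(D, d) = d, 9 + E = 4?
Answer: -14181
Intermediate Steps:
E = -5 (E = -9 + 4 = -5)
S = -150
q = 2 (q = 1 + 1 = 2)
L(u) = -81 (L(u) = 9*((-5 + 2)*3) = 9*(-3*3) = 9*(-9) = -81)
S*94 + L((5 - 2)*0) = -150*94 - 81 = -14100 - 81 = -14181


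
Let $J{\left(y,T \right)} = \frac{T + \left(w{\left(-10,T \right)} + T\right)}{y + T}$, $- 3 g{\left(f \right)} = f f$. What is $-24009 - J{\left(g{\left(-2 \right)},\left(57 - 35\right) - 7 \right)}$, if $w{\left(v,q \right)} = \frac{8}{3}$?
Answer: $- \frac{984467}{41} \approx -24011.0$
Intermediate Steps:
$w{\left(v,q \right)} = \frac{8}{3}$ ($w{\left(v,q \right)} = 8 \cdot \frac{1}{3} = \frac{8}{3}$)
$g{\left(f \right)} = - \frac{f^{2}}{3}$ ($g{\left(f \right)} = - \frac{f f}{3} = - \frac{f^{2}}{3}$)
$J{\left(y,T \right)} = \frac{\frac{8}{3} + 2 T}{T + y}$ ($J{\left(y,T \right)} = \frac{T + \left(\frac{8}{3} + T\right)}{y + T} = \frac{\frac{8}{3} + 2 T}{T + y}$)
$-24009 - J{\left(g{\left(-2 \right)},\left(57 - 35\right) - 7 \right)} = -24009 - \frac{\frac{8}{3} + 2 \left(\left(57 - 35\right) - 7\right)}{\left(\left(57 - 35\right) - 7\right) - \frac{\left(-2\right)^{2}}{3}} = -24009 - \frac{\frac{8}{3} + 2 \left(22 - 7\right)}{\left(22 - 7\right) - \frac{4}{3}} = -24009 - \frac{\frac{8}{3} + 2 \cdot 15}{15 - \frac{4}{3}} = -24009 - \frac{\frac{8}{3} + 30}{\frac{41}{3}} = -24009 - \frac{3}{41} \cdot \frac{98}{3} = -24009 - \frac{98}{41} = - \frac{984467}{41}$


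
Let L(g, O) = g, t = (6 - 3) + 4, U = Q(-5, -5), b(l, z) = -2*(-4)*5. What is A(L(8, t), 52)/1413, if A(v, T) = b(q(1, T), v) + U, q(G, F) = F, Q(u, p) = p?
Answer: 35/1413 ≈ 0.024770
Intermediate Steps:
b(l, z) = 40 (b(l, z) = 8*5 = 40)
U = -5
t = 7 (t = 3 + 4 = 7)
A(v, T) = 35 (A(v, T) = 40 - 5 = 35)
A(L(8, t), 52)/1413 = 35/1413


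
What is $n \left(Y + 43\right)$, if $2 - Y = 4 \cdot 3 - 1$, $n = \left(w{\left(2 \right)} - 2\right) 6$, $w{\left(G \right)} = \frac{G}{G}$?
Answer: $-204$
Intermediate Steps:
$w{\left(G \right)} = 1$
$n = -6$ ($n = \left(1 - 2\right) 6 = \left(-1\right) 6 = -6$)
$Y = -9$ ($Y = 2 - \left(4 \cdot 3 - 1\right) = 2 - \left(12 - 1\right) = 2 - 11 = -9$)
$n \left(Y + 43\right) = - 6 \left(-9 + 43\right) = \left(-6\right) 34 = -204$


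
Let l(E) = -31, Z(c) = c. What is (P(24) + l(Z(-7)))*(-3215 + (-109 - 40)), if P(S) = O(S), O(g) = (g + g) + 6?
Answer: -77372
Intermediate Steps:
O(g) = 6 + 2*g (O(g) = 2*g + 6 = 6 + 2*g)
P(S) = 6 + 2*S
(P(24) + l(Z(-7)))*(-3215 + (-109 - 40)) = ((6 + 2*24) - 31)*(-3215 + (-109 - 40)) = ((6 + 48) - 31)*(-3215 - 149) = (54 - 31)*(-3364) = 23*(-3364) = -77372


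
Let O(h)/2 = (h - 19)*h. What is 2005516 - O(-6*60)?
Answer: 1732636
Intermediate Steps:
O(h) = 2*h*(-19 + h) (O(h) = 2*((h - 19)*h) = 2*((-19 + h)*h) = 2*(h*(-19 + h)) = 2*h*(-19 + h))
2005516 - O(-6*60) = 2005516 - 2*(-6*60)*(-19 - 6*60) = 2005516 - 2*(-1*360)*(-19 - 1*360) = 2005516 - 2*(-360)*(-19 - 360) = 2005516 - 2*(-360)*(-379) = 2005516 - 1*272880 = 2005516 - 272880 = 1732636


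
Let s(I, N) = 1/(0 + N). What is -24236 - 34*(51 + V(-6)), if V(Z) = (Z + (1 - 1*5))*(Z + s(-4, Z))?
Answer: -84200/3 ≈ -28067.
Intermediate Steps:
s(I, N) = 1/N
V(Z) = (-4 + Z)*(Z + 1/Z) (V(Z) = (Z + (1 - 1*5))*(Z + 1/Z) = (Z + (1 - 5))*(Z + 1/Z) = (Z - 4)*(Z + 1/Z) = (-4 + Z)*(Z + 1/Z))
-24236 - 34*(51 + V(-6)) = -24236 - 34*(51 + (1 + (-6)² - 4*(-6) - 4/(-6))) = -24236 - 34*(51 + (1 + 36 + 24 - 4*(-⅙))) = -24236 - 34*(51 + (1 + 36 + 24 + ⅔)) = -24236 - 34*(51 + 185/3) = -24236 - 34*338/3 = -24236 - 1*11492/3 = -24236 - 11492/3 = -84200/3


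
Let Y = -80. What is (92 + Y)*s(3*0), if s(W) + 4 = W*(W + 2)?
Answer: -48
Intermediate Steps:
s(W) = -4 + W*(2 + W) (s(W) = -4 + W*(W + 2) = -4 + W*(2 + W))
(92 + Y)*s(3*0) = (92 - 80)*(-4 + (3*0)² + 2*(3*0)) = 12*(-4 + 0² + 2*0) = 12*(-4 + 0 + 0) = 12*(-4) = -48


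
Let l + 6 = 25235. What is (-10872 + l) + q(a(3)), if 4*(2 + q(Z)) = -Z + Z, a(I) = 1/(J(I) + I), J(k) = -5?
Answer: 14355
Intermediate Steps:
a(I) = 1/(-5 + I)
l = 25229 (l = -6 + 25235 = 25229)
q(Z) = -2 (q(Z) = -2 + (-Z + Z)/4 = -2 + (¼)*0 = -2 + 0 = -2)
(-10872 + l) + q(a(3)) = (-10872 + 25229) - 2 = 14357 - 2 = 14355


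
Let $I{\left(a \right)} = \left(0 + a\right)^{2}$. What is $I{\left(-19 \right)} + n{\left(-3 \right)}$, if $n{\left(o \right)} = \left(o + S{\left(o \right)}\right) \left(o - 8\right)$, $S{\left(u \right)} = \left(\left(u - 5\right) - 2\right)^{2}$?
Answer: $-706$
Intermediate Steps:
$S{\left(u \right)} = \left(-7 + u\right)^{2}$ ($S{\left(u \right)} = \left(\left(u - 5\right) - 2\right)^{2} = \left(\left(-5 + u\right) - 2\right)^{2} = \left(-7 + u\right)^{2}$)
$I{\left(a \right)} = a^{2}$
$n{\left(o \right)} = \left(-8 + o\right) \left(o + \left(-7 + o\right)^{2}\right)$ ($n{\left(o \right)} = \left(o + \left(-7 + o\right)^{2}\right) \left(o - 8\right) = \left(o + \left(-7 + o\right)^{2}\right) \left(-8 + o\right) = \left(-8 + o\right) \left(o + \left(-7 + o\right)^{2}\right)$)
$I{\left(-19 \right)} + n{\left(-3 \right)} = \left(-19\right)^{2} + \left(-392 + \left(-3\right)^{3} - 21 \left(-3\right)^{2} + 153 \left(-3\right)\right) = 361 - 1067 = -706$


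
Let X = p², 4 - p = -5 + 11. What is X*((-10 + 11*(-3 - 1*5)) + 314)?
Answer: 864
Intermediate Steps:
p = -2 (p = 4 - (-5 + 11) = 4 - 1*6 = 4 - 6 = -2)
X = 4 (X = (-2)² = 4)
X*((-10 + 11*(-3 - 1*5)) + 314) = 4*((-10 + 11*(-3 - 1*5)) + 314) = 4*((-10 + 11*(-3 - 5)) + 314) = 4*((-10 + 11*(-8)) + 314) = 4*((-10 - 88) + 314) = 4*(-98 + 314) = 4*216 = 864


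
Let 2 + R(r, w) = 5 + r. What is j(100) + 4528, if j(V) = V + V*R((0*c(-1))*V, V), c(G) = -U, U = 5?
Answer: 4928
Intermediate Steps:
c(G) = -5 (c(G) = -1*5 = -5)
R(r, w) = 3 + r (R(r, w) = -2 + (5 + r) = 3 + r)
j(V) = 4*V (j(V) = V + V*(3 + (0*(-5))*V) = V + V*(3 + 0*V) = V + V*(3 + 0) = V + V*3 = V + 3*V = 4*V)
j(100) + 4528 = 4*100 + 4528 = 400 + 4528 = 4928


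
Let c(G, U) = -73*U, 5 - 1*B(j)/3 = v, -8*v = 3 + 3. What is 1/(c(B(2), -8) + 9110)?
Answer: 1/9694 ≈ 0.00010316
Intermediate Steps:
v = -¾ (v = -(3 + 3)/8 = -⅛*6 = -¾ ≈ -0.75000)
B(j) = 69/4 (B(j) = 15 - 3*(-¾) = 15 + 9/4 = 69/4)
1/(c(B(2), -8) + 9110) = 1/(-73*(-8) + 9110) = 1/(584 + 9110) = 1/9694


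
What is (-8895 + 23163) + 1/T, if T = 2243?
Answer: 32003125/2243 ≈ 14268.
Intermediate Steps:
(-8895 + 23163) + 1/T = (-8895 + 23163) + 1/2243 = 14268 + 1/2243 = 32003125/2243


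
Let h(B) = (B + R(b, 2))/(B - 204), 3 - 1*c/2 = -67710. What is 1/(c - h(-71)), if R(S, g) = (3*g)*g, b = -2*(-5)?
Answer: 275/37242091 ≈ 7.3841e-6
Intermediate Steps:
c = 135426 (c = 6 - 2*(-67710) = 6 + 135420 = 135426)
b = 10
R(S, g) = 3*g²
h(B) = (12 + B)/(-204 + B) (h(B) = (B + 3*2²)/(B - 204) = (B + 3*4)/(-204 + B) = (B + 12)/(-204 + B) = (12 + B)/(-204 + B))
1/(c - h(-71)) = 1/(135426 - (12 - 71)/(-204 - 71)) = 1/(135426 - (-59)/(-275)) = 1/(135426 - (-1)*(-59)/275) = 1/(135426 - 1*59/275) = 1/(135426 - 59/275) = 1/(37242091/275) = 275/37242091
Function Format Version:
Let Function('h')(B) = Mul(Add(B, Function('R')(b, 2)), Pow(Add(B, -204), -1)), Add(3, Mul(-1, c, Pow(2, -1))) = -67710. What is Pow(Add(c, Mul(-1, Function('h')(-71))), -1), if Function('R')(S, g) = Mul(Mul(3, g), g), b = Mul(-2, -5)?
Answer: Rational(275, 37242091) ≈ 7.3841e-6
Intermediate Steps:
c = 135426 (c = Add(6, Mul(-2, -67710)) = Add(6, 135420) = 135426)
b = 10
Function('R')(S, g) = Mul(3, Pow(g, 2))
Function('h')(B) = Mul(Pow(Add(-204, B), -1), Add(12, B)) (Function('h')(B) = Mul(Add(B, Mul(3, Pow(2, 2))), Pow(Add(B, -204), -1)) = Mul(Add(B, Mul(3, 4)), Pow(Add(-204, B), -1)) = Mul(Add(B, 12), Pow(Add(-204, B), -1)) = Mul(Add(12, B), Pow(Add(-204, B), -1)) = Mul(Pow(Add(-204, B), -1), Add(12, B)))
Pow(Add(c, Mul(-1, Function('h')(-71))), -1) = Pow(Add(135426, Mul(-1, Mul(Pow(Add(-204, -71), -1), Add(12, -71)))), -1) = Pow(Add(135426, Mul(-1, Mul(Pow(-275, -1), -59))), -1) = Pow(Add(135426, Mul(-1, Mul(Rational(-1, 275), -59))), -1) = Pow(Add(135426, Mul(-1, Rational(59, 275))), -1) = Pow(Add(135426, Rational(-59, 275)), -1) = Pow(Rational(37242091, 275), -1) = Rational(275, 37242091)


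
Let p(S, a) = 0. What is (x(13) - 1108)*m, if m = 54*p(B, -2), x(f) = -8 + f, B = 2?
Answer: 0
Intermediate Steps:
m = 0 (m = 54*0 = 0)
(x(13) - 1108)*m = ((-8 + 13) - 1108)*0 = (5 - 1108)*0 = -1103*0 = 0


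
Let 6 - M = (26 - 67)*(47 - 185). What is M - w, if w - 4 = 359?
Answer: -6015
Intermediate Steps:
M = -5652 (M = 6 - (26 - 67)*(47 - 185) = 6 - (-41)*(-138) = 6 - 1*5658 = 6 - 5658 = -5652)
w = 363 (w = 4 + 359 = 363)
M - w = -5652 - 1*363 = -5652 - 363 = -6015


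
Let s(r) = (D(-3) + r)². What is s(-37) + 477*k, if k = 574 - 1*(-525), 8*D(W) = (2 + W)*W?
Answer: 33636121/64 ≈ 5.2556e+5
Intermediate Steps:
D(W) = W*(2 + W)/8 (D(W) = ((2 + W)*W)/8 = (W*(2 + W))/8 = W*(2 + W)/8)
k = 1099 (k = 574 + 525 = 1099)
s(r) = (3/8 + r)² (s(r) = ((⅛)*(-3)*(2 - 3) + r)² = ((⅛)*(-3)*(-1) + r)² = (3/8 + r)²)
s(-37) + 477*k = (3 + 8*(-37))²/64 + 477*1099 = (3 - 296)²/64 + 524223 = (1/64)*(-293)² + 524223 = (1/64)*85849 + 524223 = 85849/64 + 524223 = 33636121/64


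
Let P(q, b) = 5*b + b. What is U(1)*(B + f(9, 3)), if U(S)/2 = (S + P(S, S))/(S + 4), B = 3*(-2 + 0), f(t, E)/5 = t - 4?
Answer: 266/5 ≈ 53.200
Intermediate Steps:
f(t, E) = -20 + 5*t (f(t, E) = 5*(t - 4) = 5*(-4 + t) = -20 + 5*t)
B = -6 (B = 3*(-2) = -6)
P(q, b) = 6*b
U(S) = 14*S/(4 + S) (U(S) = 2*((S + 6*S)/(S + 4)) = 2*((7*S)/(4 + S)) = 2*(7*S/(4 + S)) = 14*S/(4 + S))
U(1)*(B + f(9, 3)) = (14*1/(4 + 1))*(-6 + (-20 + 5*9)) = (14*1/5)*(-6 + (-20 + 45)) = (14*1*(⅕))*(-6 + 25) = (14/5)*19 = 266/5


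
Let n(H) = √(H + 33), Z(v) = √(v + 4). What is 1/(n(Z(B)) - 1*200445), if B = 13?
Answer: -1/(200445 - √(33 + √17)) ≈ -4.9891e-6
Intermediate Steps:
Z(v) = √(4 + v)
n(H) = √(33 + H)
1/(n(Z(B)) - 1*200445) = 1/(√(33 + √(4 + 13)) - 1*200445) = 1/(√(33 + √17) - 200445) = 1/(-200445 + √(33 + √17))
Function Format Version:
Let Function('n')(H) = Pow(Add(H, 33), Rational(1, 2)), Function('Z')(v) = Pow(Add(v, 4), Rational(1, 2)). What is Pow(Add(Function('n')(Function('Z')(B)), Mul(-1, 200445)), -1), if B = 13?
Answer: Mul(-1, Pow(Add(200445, Mul(-1, Pow(Add(33, Pow(17, Rational(1, 2))), Rational(1, 2)))), -1)) ≈ -4.9891e-6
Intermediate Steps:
Function('Z')(v) = Pow(Add(4, v), Rational(1, 2))
Function('n')(H) = Pow(Add(33, H), Rational(1, 2))
Pow(Add(Function('n')(Function('Z')(B)), Mul(-1, 200445)), -1) = Pow(Add(Pow(Add(33, Pow(Add(4, 13), Rational(1, 2))), Rational(1, 2)), Mul(-1, 200445)), -1) = Pow(Add(Pow(Add(33, Pow(17, Rational(1, 2))), Rational(1, 2)), -200445), -1) = Pow(Add(-200445, Pow(Add(33, Pow(17, Rational(1, 2))), Rational(1, 2))), -1)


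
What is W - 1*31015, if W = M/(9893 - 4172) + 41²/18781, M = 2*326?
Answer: -3332418960302/107446101 ≈ -31015.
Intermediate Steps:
M = 652
W = 21862213/107446101 (W = 652/(9893 - 4172) + 41²/18781 = 652/5721 + 1681*(1/18781) = 652*(1/5721) + 1681/18781 = 652/5721 + 1681/18781 = 21862213/107446101 ≈ 0.20347)
W - 1*31015 = 21862213/107446101 - 1*31015 = 21862213/107446101 - 31015 = -3332418960302/107446101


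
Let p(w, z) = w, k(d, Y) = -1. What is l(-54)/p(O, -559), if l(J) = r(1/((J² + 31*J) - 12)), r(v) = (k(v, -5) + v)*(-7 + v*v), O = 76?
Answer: 13015477471/141425892000 ≈ 0.092030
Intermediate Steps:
r(v) = (-1 + v)*(-7 + v²) (r(v) = (-1 + v)*(-7 + v*v) = (-1 + v)*(-7 + v²))
l(J) = 7 + (-12 + J² + 31*J)⁻³ - 1/(-12 + J² + 31*J)² - 7/(-12 + J² + 31*J) (l(J) = 7 + (1/((J² + 31*J) - 12))³ - (1/((J² + 31*J) - 12))² - 7/((J² + 31*J) - 12) = 7 + (1/(-12 + J² + 31*J))³ - (1/(-12 + J² + 31*J))² - 7/(-12 + J² + 31*J) = 7 + (-12 + J² + 31*J)⁻³ - 1/(-12 + J² + 31*J)² - 7/(-12 + J² + 31*J))
l(-54)/p(O, -559) = ((13 - 1*(-54)² - 31*(-54) - 7*(-12 + (-54)² + 31*(-54))² + 7*(-12 + (-54)² + 31*(-54))³)/(-12 + (-54)² + 31*(-54))³)/76 = ((13 - 1*2916 + 1674 - 7*(-12 + 2916 - 1674)² + 7*(-12 + 2916 - 1674)³)/(-12 + 2916 - 1674)³)*(1/76) = ((13 - 2916 + 1674 - 7*1230² + 7*1230³)/1230³)*(1/76) = ((13 - 2916 + 1674 - 7*1512900 + 7*1860867000)/1860867000)*(1/76) = ((13 - 2916 + 1674 - 10590300 + 13026069000)/1860867000)*(1/76) = ((1/1860867000)*13015477471)*(1/76) = (13015477471/1860867000)*(1/76) = 13015477471/141425892000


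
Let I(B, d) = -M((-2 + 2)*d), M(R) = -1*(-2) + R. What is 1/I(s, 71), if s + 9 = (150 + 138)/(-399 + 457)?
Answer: -1/2 ≈ -0.50000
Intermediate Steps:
M(R) = 2 + R
s = -117/29 (s = -9 + (150 + 138)/(-399 + 457) = -9 + 288/58 = -9 + 288*(1/58) = -9 + 144/29 = -117/29 ≈ -4.0345)
I(B, d) = -2 (I(B, d) = -(2 + (-2 + 2)*d) = -(2 + 0*d) = -(2 + 0) = -1*2 = -2)
1/I(s, 71) = 1/(-2) = -1/2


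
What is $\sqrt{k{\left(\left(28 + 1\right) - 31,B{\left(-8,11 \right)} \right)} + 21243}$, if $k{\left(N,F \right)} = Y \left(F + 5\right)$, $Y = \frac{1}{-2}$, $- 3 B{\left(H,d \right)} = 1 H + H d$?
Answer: $\frac{\sqrt{84898}}{2} \approx 145.69$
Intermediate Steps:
$B{\left(H,d \right)} = - \frac{H}{3} - \frac{H d}{3}$ ($B{\left(H,d \right)} = - \frac{1 H + H d}{3} = - \frac{H + H d}{3} = - \frac{H}{3} - \frac{H d}{3}$)
$Y = - \frac{1}{2} \approx -0.5$
$k{\left(N,F \right)} = - \frac{5}{2} - \frac{F}{2}$ ($k{\left(N,F \right)} = - \frac{F + 5}{2} = - \frac{5 + F}{2} = - \frac{5}{2} - \frac{F}{2}$)
$\sqrt{k{\left(\left(28 + 1\right) - 31,B{\left(-8,11 \right)} \right)} + 21243} = \sqrt{\left(- \frac{5}{2} - \frac{\left(- \frac{1}{3}\right) \left(-8\right) \left(1 + 11\right)}{2}\right) + 21243} = \sqrt{\left(- \frac{5}{2} - \frac{\left(- \frac{1}{3}\right) \left(-8\right) 12}{2}\right) + 21243} = \sqrt{\left(- \frac{5}{2} - 16\right) + 21243} = \sqrt{- \frac{37}{2} + 21243} = \sqrt{\frac{42449}{2}} = \frac{\sqrt{84898}}{2}$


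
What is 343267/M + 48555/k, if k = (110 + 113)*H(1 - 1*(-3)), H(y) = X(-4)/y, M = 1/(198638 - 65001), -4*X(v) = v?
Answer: 10229717567837/223 ≈ 4.5873e+10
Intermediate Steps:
X(v) = -v/4
M = 1/133637 ≈ 7.4830e-6
H(y) = 1/y (H(y) = (-¼*(-4))/y = 1/y)
k = 223/4 (k = (110 + 113)/(1 - 1*(-3)) = 223/(1 + 3) = 223/4 ≈ 55.750)
343267/M + 48555/k = 343267/(1/133637) + 48555/(223/4) = 343267*133637 + 48555*(4/223) = 45873172079 + 194220/223 = 10229717567837/223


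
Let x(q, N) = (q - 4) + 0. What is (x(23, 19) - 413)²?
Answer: 155236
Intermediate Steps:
x(q, N) = -4 + q (x(q, N) = (-4 + q) + 0 = -4 + q)
(x(23, 19) - 413)² = ((-4 + 23) - 413)² = (19 - 413)² = (-394)² = 155236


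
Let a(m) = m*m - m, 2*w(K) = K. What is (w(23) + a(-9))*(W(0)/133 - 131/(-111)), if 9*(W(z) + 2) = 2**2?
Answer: 1500779/12654 ≈ 118.60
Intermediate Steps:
w(K) = K/2
W(z) = -14/9 (W(z) = -2 + (1/9)*2**2 = -2 + (1/9)*4 = -2 + 4/9 = -14/9)
a(m) = m**2 - m
(w(23) + a(-9))*(W(0)/133 - 131/(-111)) = ((1/2)*23 - 9*(-1 - 9))*(-14/9/133 - 131/(-111)) = (23/2 - 9*(-10))*(-14/9*1/133 - 131*(-1/111)) = (23/2 + 90)*(-2/171 + 131/111) = (203/2)*(7393/6327) = 1500779/12654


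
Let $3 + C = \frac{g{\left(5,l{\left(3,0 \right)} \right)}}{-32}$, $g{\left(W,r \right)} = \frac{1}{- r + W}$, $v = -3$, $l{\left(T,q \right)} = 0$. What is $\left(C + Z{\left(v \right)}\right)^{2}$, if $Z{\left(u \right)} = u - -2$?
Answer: $\frac{410881}{25600} \approx 16.05$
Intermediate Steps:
$Z{\left(u \right)} = 2 + u$ ($Z{\left(u \right)} = u + 2 = 2 + u$)
$g{\left(W,r \right)} = \frac{1}{W - r}$
$C = - \frac{481}{160}$ ($C = -3 + \frac{1}{\left(5 - 0\right) \left(-32\right)} = -3 + \frac{1}{5 + 0} \left(- \frac{1}{32}\right) = -3 + \frac{1}{5} \left(- \frac{1}{32}\right) = -3 - \frac{1}{160} = - \frac{481}{160} \approx -3.0062$)
$\left(C + Z{\left(v \right)}\right)^{2} = \left(- \frac{481}{160} + \left(2 - 3\right)\right)^{2} = \left(- \frac{481}{160} - 1\right)^{2} = \left(- \frac{641}{160}\right)^{2} = \frac{410881}{25600}$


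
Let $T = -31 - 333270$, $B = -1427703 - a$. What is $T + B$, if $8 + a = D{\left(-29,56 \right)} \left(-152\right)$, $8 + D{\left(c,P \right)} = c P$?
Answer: $-2009060$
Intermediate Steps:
$D{\left(c,P \right)} = -8 + P c$ ($D{\left(c,P \right)} = -8 + c P = -8 + P c$)
$a = 248056$ ($a = -8 + \left(-8 + 56 \left(-29\right)\right) \left(-152\right) = -8 + \left(-8 - 1624\right) \left(-152\right) = -8 - -248064 = -8 + 248064 = 248056$)
$B = -1675759$ ($B = -1427703 - 248056 = -1675759$)
$T = -333301$ ($T = -31 - 333270 = -333301$)
$T + B = -333301 - 1675759 = -2009060$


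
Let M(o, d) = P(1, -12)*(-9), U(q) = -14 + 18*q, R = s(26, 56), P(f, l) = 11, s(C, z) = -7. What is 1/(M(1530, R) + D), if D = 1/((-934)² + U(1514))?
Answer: -899594/89059805 ≈ -0.010101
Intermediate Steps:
R = -7
M(o, d) = -99 (M(o, d) = 11*(-9) = -99)
D = 1/899594 (D = 1/((-934)² + (-14 + 18*1514)) = 1/(872356 + (-14 + 27252)) = 1/(872356 + 27238) = 1/899594 ≈ 1.1116e-6)
1/(M(1530, R) + D) = 1/(-99 + 1/899594) = 1/(-89059805/899594) = -899594/89059805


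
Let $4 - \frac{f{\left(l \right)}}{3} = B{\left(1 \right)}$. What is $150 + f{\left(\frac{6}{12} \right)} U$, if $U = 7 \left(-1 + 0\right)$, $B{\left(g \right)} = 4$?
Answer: $150$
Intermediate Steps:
$f{\left(l \right)} = 0$ ($f{\left(l \right)} = 12 - 12 = 0$)
$U = -7$ ($U = 7 \left(-1\right) = -7$)
$150 + f{\left(\frac{6}{12} \right)} U = 150 + 0 \left(-7\right) = 150 + 0 = 150$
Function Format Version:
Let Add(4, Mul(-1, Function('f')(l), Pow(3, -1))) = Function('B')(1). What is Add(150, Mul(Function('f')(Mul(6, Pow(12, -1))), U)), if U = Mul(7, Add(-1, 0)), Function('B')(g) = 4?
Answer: 150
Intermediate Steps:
Function('f')(l) = 0 (Function('f')(l) = Add(12, Mul(-3, 4)) = Add(12, -12) = 0)
U = -7 (U = Mul(7, -1) = -7)
Add(150, Mul(Function('f')(Mul(6, Pow(12, -1))), U)) = Add(150, Mul(0, -7)) = Add(150, 0) = 150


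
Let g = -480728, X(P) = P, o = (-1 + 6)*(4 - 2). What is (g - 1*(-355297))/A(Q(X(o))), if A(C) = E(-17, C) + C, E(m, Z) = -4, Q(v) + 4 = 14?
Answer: -125431/6 ≈ -20905.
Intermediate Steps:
o = 10 (o = 5*2 = 10)
Q(v) = 10 (Q(v) = -4 + 14 = 10)
A(C) = -4 + C
(g - 1*(-355297))/A(Q(X(o))) = (-480728 - 1*(-355297))/(-4 + 10) = (-480728 + 355297)/6 = -125431*⅙ = -125431/6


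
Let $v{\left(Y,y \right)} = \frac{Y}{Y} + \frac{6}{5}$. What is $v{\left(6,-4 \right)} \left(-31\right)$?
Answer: $- \frac{341}{5} \approx -68.2$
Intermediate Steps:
$v{\left(Y,y \right)} = \frac{11}{5}$ ($v{\left(Y,y \right)} = 1 + 6 \cdot \frac{1}{5} = 1 + \frac{6}{5} = \frac{11}{5}$)
$v{\left(6,-4 \right)} \left(-31\right) = \frac{11}{5} \left(-31\right) = - \frac{341}{5}$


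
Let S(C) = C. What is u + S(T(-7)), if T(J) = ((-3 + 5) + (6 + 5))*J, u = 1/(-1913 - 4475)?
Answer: -581309/6388 ≈ -91.000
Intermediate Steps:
u = -1/6388 (u = 1/(-6388) = -1/6388 ≈ -0.00015654)
T(J) = 13*J (T(J) = (2 + 11)*J = 13*J)
u + S(T(-7)) = -1/6388 + 13*(-7) = -1/6388 - 91 = -581309/6388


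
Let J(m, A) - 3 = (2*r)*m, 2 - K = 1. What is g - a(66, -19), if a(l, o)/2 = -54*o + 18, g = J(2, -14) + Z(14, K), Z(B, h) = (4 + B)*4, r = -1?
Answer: -2017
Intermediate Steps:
K = 1 (K = 2 - 1*1 = 2 - 1 = 1)
Z(B, h) = 16 + 4*B
J(m, A) = 3 - 2*m (J(m, A) = 3 + (2*(-1))*m = 3 - 2*m)
g = 71 (g = (3 - 2*2) + (16 + 4*14) = (3 - 4) + (16 + 56) = -1 + 72 = 71)
a(l, o) = 36 - 108*o (a(l, o) = 2*(-54*o + 18) = 2*(18 - 54*o) = 36 - 108*o)
g - a(66, -19) = 71 - (36 - 108*(-19)) = 71 - (36 + 2052) = 71 - 1*2088 = 71 - 2088 = -2017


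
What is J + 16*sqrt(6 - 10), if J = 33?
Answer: 33 + 32*I ≈ 33.0 + 32.0*I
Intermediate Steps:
J + 16*sqrt(6 - 10) = 33 + 16*sqrt(6 - 10) = 33 + 16*sqrt(-4) = 33 + 16*(2*I) = 33 + 32*I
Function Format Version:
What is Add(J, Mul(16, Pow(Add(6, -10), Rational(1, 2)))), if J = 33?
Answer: Add(33, Mul(32, I)) ≈ Add(33.000, Mul(32.000, I))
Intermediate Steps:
Add(J, Mul(16, Pow(Add(6, -10), Rational(1, 2)))) = Add(33, Mul(16, Pow(Add(6, -10), Rational(1, 2)))) = Add(33, Mul(16, Pow(-4, Rational(1, 2)))) = Add(33, Mul(16, Mul(2, I))) = Add(33, Mul(32, I))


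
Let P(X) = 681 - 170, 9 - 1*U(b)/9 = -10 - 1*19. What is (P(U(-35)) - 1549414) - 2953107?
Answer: -4502010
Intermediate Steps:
U(b) = 342 (U(b) = 81 - 9*(-10 - 1*19) = 81 - 9*(-10 - 19) = 81 - 9*(-29) = 81 + 261 = 342)
P(X) = 511
(P(U(-35)) - 1549414) - 2953107 = (511 - 1549414) - 2953107 = -1548903 - 2953107 = -4502010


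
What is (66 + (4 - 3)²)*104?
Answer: 6968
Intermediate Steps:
(66 + (4 - 3)²)*104 = (66 + 1²)*104 = (66 + 1)*104 = 67*104 = 6968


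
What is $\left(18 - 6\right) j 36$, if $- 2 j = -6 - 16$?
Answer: $4752$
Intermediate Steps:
$j = 11$ ($j = - \frac{-6 - 16}{2} = \left(- \frac{1}{2}\right) \left(-22\right) = 11$)
$\left(18 - 6\right) j 36 = \left(18 - 6\right) 11 \cdot 36 = 12 \cdot 11 \cdot 36 = 132 \cdot 36 = 4752$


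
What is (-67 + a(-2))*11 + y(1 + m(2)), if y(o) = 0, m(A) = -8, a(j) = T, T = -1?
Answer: -748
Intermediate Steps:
a(j) = -1
(-67 + a(-2))*11 + y(1 + m(2)) = (-67 - 1)*11 + 0 = -68*11 + 0 = -748 + 0 = -748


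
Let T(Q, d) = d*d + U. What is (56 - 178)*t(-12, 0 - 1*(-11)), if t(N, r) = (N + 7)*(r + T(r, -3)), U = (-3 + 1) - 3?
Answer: 9150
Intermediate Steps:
U = -5 (U = -2 - 3 = -5)
T(Q, d) = -5 + d² (T(Q, d) = d*d - 5 = d² - 5 = -5 + d²)
t(N, r) = (4 + r)*(7 + N) (t(N, r) = (N + 7)*(r + (-5 + (-3)²)) = (7 + N)*(r + (-5 + 9)) = (7 + N)*(r + 4) = (7 + N)*(4 + r) = (4 + r)*(7 + N))
(56 - 178)*t(-12, 0 - 1*(-11)) = (56 - 178)*(28 + 4*(-12) + 7*(0 - 1*(-11)) - 12*(0 - 1*(-11))) = -122*(28 - 48 + 7*(0 + 11) - 12*(0 + 11)) = -122*(28 - 48 + 7*11 - 12*11) = -122*(28 - 48 + 77 - 132) = -122*(-75) = 9150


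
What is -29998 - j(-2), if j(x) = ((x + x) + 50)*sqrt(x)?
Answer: -29998 - 46*I*sqrt(2) ≈ -29998.0 - 65.054*I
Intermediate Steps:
j(x) = sqrt(x)*(50 + 2*x) (j(x) = (2*x + 50)*sqrt(x) = (50 + 2*x)*sqrt(x) = sqrt(x)*(50 + 2*x))
-29998 - j(-2) = -29998 - 2*sqrt(-2)*(25 - 2) = -29998 - 2*I*sqrt(2)*23 = -29998 - 46*I*sqrt(2)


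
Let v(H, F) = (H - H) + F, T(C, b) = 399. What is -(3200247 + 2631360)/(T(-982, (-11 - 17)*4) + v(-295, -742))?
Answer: 5831607/343 ≈ 17002.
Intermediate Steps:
v(H, F) = F (v(H, F) = 0 + F = F)
-(3200247 + 2631360)/(T(-982, (-11 - 17)*4) + v(-295, -742)) = -(3200247 + 2631360)/(399 - 742) = -5831607/(-343) = -5831607*(-1)/343 = -1*(-5831607/343) = 5831607/343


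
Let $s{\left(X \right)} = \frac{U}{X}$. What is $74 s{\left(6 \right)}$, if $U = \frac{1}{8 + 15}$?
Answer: $\frac{37}{69} \approx 0.53623$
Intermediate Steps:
$U = \frac{1}{23} \approx 0.043478$
$s{\left(X \right)} = \frac{1}{23 X}$
$74 s{\left(6 \right)} = 74 \frac{1}{23 \cdot 6} = 74 \cdot \frac{1}{23} \cdot \frac{1}{6} = 74 \cdot \frac{1}{138} = \frac{37}{69}$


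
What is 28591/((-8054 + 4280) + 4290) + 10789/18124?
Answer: 65468801/1168998 ≈ 56.004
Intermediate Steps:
28591/((-8054 + 4280) + 4290) + 10789/18124 = 28591/(-3774 + 4290) + 10789*(1/18124) = 28591/516 + 10789/18124 = 65468801/1168998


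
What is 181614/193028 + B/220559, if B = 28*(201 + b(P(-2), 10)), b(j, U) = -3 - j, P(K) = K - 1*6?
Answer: 20584993865/21287031326 ≈ 0.96702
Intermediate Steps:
P(K) = -6 + K (P(K) = K - 6 = -6 + K)
B = 5768 (B = 28*(201 + (-3 - (-6 - 2))) = 28*(201 + (-3 - 1*(-8))) = 28*(201 + (-3 + 8)) = 28*(201 + 5) = 28*206 = 5768)
181614/193028 + B/220559 = 181614/193028 + 5768/220559 = 181614*(1/193028) + 5768*(1/220559) = 90807/96514 + 5768/220559 = 20584993865/21287031326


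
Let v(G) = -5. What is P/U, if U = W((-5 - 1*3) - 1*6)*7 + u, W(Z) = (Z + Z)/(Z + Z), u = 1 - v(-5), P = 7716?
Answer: 7716/13 ≈ 593.54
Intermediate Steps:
u = 6 (u = 1 - 1*(-5) = 1 + 5 = 6)
W(Z) = 1 (W(Z) = (2*Z)/((2*Z)) = (2*Z)*(1/(2*Z)) = 1)
U = 13 (U = 1*7 + 6 = 7 + 6 = 13)
P/U = 7716/13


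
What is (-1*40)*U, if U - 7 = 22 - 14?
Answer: -600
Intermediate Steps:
U = 15 (U = 7 + (22 - 14) = 7 + 8 = 15)
(-1*40)*U = -1*40*15 = -40*15 = -600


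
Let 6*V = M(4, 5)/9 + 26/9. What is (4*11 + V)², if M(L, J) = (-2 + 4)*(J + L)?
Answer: 1464100/729 ≈ 2008.4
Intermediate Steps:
M(L, J) = 2*J + 2*L (M(L, J) = 2*(J + L) = 2*J + 2*L)
V = 22/27 (V = ((2*5 + 2*4)/9 + 26/9)/6 = ((10 + 8)*(⅑) + 26*(⅑))/6 = (18*(⅑) + 26/9)/6 = (2 + 26/9)/6 = (⅙)*(44/9) = 22/27 ≈ 0.81481)
(4*11 + V)² = (4*11 + 22/27)² = (44 + 22/27)² = (1210/27)² = 1464100/729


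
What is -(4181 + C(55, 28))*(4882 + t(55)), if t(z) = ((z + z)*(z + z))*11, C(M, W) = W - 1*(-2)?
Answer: -581042202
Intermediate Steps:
C(M, W) = 2 + W (C(M, W) = W + 2 = 2 + W)
t(z) = 44*z² (t(z) = ((2*z)*(2*z))*11 = (4*z²)*11 = 44*z²)
-(4181 + C(55, 28))*(4882 + t(55)) = -(4181 + (2 + 28))*(4882 + 44*55²) = -(4181 + 30)*(4882 + 44*3025) = -4211*(4882 + 133100) = -4211*137982 = -1*581042202 = -581042202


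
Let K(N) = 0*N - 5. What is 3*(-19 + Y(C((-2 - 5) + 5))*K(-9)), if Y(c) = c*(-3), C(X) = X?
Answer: -147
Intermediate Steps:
K(N) = -5 (K(N) = 0 - 5 = -5)
Y(c) = -3*c
3*(-19 + Y(C((-2 - 5) + 5))*K(-9)) = 3*(-19 - 3*((-2 - 5) + 5)*(-5)) = 3*(-19 - 3*(-7 + 5)*(-5)) = 3*(-19 - 3*(-2)*(-5)) = 3*(-19 + 6*(-5)) = 3*(-19 - 30) = 3*(-49) = -147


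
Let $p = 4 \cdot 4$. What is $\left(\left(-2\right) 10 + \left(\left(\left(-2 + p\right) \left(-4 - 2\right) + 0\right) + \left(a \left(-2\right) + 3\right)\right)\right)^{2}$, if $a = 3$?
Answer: $11449$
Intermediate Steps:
$p = 16$
$\left(\left(-2\right) 10 + \left(\left(\left(-2 + p\right) \left(-4 - 2\right) + 0\right) + \left(a \left(-2\right) + 3\right)\right)\right)^{2} = \left(\left(-2\right) 10 + \left(\left(\left(-2 + 16\right) \left(-4 - 2\right) + 0\right) + \left(3 \left(-2\right) + 3\right)\right)\right)^{2} = \left(-20 + \left(\left(14 \left(-6\right) + 0\right) + \left(-6 + 3\right)\right)\right)^{2} = \left(-20 + \left(\left(-84 + 0\right) - 3\right)\right)^{2} = \left(-20 - 87\right)^{2} = \left(-107\right)^{2} = 11449$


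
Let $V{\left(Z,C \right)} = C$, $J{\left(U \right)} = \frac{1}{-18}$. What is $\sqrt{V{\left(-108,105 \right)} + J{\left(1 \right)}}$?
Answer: $\frac{\sqrt{3778}}{6} \approx 10.244$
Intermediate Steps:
$J{\left(U \right)} = - \frac{1}{18}$
$\sqrt{V{\left(-108,105 \right)} + J{\left(1 \right)}} = \sqrt{105 - \frac{1}{18}} = \sqrt{\frac{1889}{18}} = \frac{\sqrt{3778}}{6}$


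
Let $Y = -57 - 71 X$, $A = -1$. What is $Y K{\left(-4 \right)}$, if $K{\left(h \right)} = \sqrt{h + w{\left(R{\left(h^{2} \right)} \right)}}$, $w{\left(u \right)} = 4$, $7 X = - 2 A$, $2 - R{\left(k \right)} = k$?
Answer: $0$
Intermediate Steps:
$R{\left(k \right)} = 2 - k$
$X = \frac{2}{7}$ ($X = \frac{\left(-2\right) \left(-1\right)}{7} = \frac{1}{7} \cdot 2 = \frac{2}{7} \approx 0.28571$)
$Y = - \frac{541}{7}$ ($Y = -57 - \frac{142}{7} = - \frac{541}{7} \approx -77.286$)
$K{\left(h \right)} = \sqrt{4 + h}$ ($K{\left(h \right)} = \sqrt{h + 4} = \sqrt{4 + h}$)
$Y K{\left(-4 \right)} = - \frac{541 \sqrt{4 - 4}}{7} = - \frac{541 \sqrt{0}}{7} = \left(- \frac{541}{7}\right) 0 = 0$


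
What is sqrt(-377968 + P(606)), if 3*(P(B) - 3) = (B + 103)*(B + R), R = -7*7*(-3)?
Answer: I*sqrt(200006) ≈ 447.22*I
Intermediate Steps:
R = 147 (R = -49*(-3) = 147)
P(B) = 3 + (103 + B)*(147 + B)/3 (P(B) = 3 + ((B + 103)*(B + 147))/3 = 3 + ((103 + B)*(147 + B))/3 = 3 + (103 + B)*(147 + B)/3)
sqrt(-377968 + P(606)) = sqrt(-377968 + (5050 + (1/3)*606**2 + (250/3)*606)) = sqrt(-377968 + (5050 + (1/3)*367236 + 50500)) = sqrt(-377968 + (5050 + 122412 + 50500)) = sqrt(-377968 + 177962) = sqrt(-200006) = I*sqrt(200006)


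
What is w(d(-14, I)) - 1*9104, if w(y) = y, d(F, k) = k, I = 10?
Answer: -9094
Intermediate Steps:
w(d(-14, I)) - 1*9104 = 10 - 1*9104 = 10 - 9104 = -9094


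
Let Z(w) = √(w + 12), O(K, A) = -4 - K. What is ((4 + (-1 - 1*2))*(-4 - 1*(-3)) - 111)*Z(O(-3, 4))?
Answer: -112*√11 ≈ -371.46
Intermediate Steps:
Z(w) = √(12 + w)
((4 + (-1 - 1*2))*(-4 - 1*(-3)) - 111)*Z(O(-3, 4)) = ((4 + (-1 - 1*2))*(-4 - 1*(-3)) - 111)*√(12 + (-4 - 1*(-3))) = ((4 + (-1 - 2))*(-4 + 3) - 111)*√(12 + (-4 + 3)) = ((4 - 3)*(-1) - 111)*√(12 - 1) = (1*(-1) - 111)*√11 = (-1 - 111)*√11 = -112*√11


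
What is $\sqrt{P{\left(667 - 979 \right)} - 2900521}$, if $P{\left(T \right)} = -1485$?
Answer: $i \sqrt{2902006} \approx 1703.5 i$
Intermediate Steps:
$\sqrt{P{\left(667 - 979 \right)} - 2900521} = \sqrt{-1485 - 2900521} = \sqrt{-2902006} = i \sqrt{2902006}$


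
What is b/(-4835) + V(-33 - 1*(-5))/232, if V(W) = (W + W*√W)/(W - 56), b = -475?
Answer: 67087/673032 + I*√7/348 ≈ 0.099679 + 0.0076027*I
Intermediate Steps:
V(W) = (W + W^(3/2))/(-56 + W)
b/(-4835) + V(-33 - 1*(-5))/232 = -475/(-4835) + (((-33 - 1*(-5)) + (-33 - 1*(-5))^(3/2))/(-56 + (-33 - 1*(-5))))/232 = -475*(-1/4835) + (((-33 + 5) + (-33 + 5)^(3/2))/(-56 + (-33 + 5)))*(1/232) = 95/967 + ((-28 + (-28)^(3/2))/(-56 - 28))*(1/232) = 95/967 + ((-28 - 56*I*√7)/(-84))*(1/232) = 95/967 - (-28 - 56*I*√7)/84*(1/232) = 95/967 + (⅓ + 2*I*√7/3)*(1/232) = 95/967 + (1/696 + I*√7/348) = 67087/673032 + I*√7/348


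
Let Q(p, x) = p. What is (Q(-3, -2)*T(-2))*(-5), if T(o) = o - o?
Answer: 0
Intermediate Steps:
T(o) = 0
(Q(-3, -2)*T(-2))*(-5) = -3*0*(-5) = 0*(-5) = 0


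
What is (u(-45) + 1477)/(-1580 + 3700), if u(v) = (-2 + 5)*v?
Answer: 671/1060 ≈ 0.63302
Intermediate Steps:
u(v) = 3*v
(u(-45) + 1477)/(-1580 + 3700) = (3*(-45) + 1477)/(-1580 + 3700) = (-135 + 1477)/2120 = 1342*(1/2120) = 671/1060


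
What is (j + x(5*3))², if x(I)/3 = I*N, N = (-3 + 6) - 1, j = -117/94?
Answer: 69605649/8836 ≈ 7877.5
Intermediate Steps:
j = -117/94 (j = -117*1/94 = -117/94 ≈ -1.2447)
N = 2 (N = 3 - 1 = 2)
x(I) = 6*I (x(I) = 3*(I*2) = 3*(2*I) = 6*I)
(j + x(5*3))² = (-117/94 + 6*(5*3))² = (-117/94 + 6*15)² = (-117/94 + 90)² = (8343/94)² = 69605649/8836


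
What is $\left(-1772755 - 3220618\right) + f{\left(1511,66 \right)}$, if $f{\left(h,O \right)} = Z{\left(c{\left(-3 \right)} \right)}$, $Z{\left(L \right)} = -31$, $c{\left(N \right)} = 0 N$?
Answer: $-4993404$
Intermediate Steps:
$c{\left(N \right)} = 0$
$f{\left(h,O \right)} = -31$
$\left(-1772755 - 3220618\right) + f{\left(1511,66 \right)} = \left(-1772755 - 3220618\right) - 31 = -4993373 - 31 = -4993404$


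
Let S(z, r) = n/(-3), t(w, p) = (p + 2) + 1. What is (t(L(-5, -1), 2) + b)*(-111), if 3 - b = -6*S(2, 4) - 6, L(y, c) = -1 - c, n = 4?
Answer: -666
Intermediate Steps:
t(w, p) = 3 + p (t(w, p) = (2 + p) + 1 = 3 + p)
S(z, r) = -4/3 (S(z, r) = 4/(-3) = 4*(-⅓) = -4/3)
b = 1 (b = 3 - (-6*(-4/3) - 6) = 3 - (8 - 6) = 3 - 1*2 = 3 - 2 = 1)
(t(L(-5, -1), 2) + b)*(-111) = ((3 + 2) + 1)*(-111) = (5 + 1)*(-111) = 6*(-111) = -666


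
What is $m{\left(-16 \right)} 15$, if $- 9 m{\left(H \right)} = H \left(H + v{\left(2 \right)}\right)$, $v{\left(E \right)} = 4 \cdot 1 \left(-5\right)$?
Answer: $-960$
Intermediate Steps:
$v{\left(E \right)} = -20$ ($v{\left(E \right)} = 4 \left(-5\right) = -20$)
$m{\left(H \right)} = - \frac{H \left(-20 + H\right)}{9}$ ($m{\left(H \right)} = - \frac{H \left(H - 20\right)}{9} = - \frac{H \left(-20 + H\right)}{9}$)
$m{\left(-16 \right)} 15 = \frac{1}{9} \left(-16\right) \left(20 - -16\right) 15 = \frac{1}{9} \left(-16\right) \left(20 + 16\right) 15 = \frac{1}{9} \left(-16\right) 36 \cdot 15 = \left(-64\right) 15 = -960$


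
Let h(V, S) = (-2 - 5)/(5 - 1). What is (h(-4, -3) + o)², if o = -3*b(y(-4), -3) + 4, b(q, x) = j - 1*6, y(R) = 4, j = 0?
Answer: 6561/16 ≈ 410.06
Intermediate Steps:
b(q, x) = -6 (b(q, x) = 0 - 1*6 = 0 - 6 = -6)
h(V, S) = -7/4
o = 22 (o = -3*(-6) + 4 = 18 + 4 = 22)
(h(-4, -3) + o)² = (-7/4 + 22)² = (81/4)² = 6561/16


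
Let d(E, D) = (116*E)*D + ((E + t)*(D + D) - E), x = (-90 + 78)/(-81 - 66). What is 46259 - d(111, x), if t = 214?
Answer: 2218026/49 ≈ 45266.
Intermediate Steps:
x = 4/49 (x = -12/(-147) = -12*(-1/147) = 4/49 ≈ 0.081633)
d(E, D) = -E + 2*D*(214 + E) + 116*D*E (d(E, D) = (116*E)*D + ((E + 214)*(D + D) - E) = 116*D*E + ((214 + E)*(2*D) - E) = 116*D*E + (2*D*(214 + E) - E) = 116*D*E + (-E + 2*D*(214 + E)) = -E + 2*D*(214 + E) + 116*D*E)
46259 - d(111, x) = 46259 - (-1*111 + 428*(4/49) + 118*(4/49)*111) = 46259 - (-111 + 1712/49 + 52392/49) = 46259 - 1*48665/49 = 46259 - 48665/49 = 2218026/49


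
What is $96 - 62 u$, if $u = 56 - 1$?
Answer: $-3314$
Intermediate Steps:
$u = 55$
$96 - 62 u = 96 - 3410 = -3314$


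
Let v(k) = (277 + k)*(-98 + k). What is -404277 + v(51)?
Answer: -419693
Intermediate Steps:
v(k) = (-98 + k)*(277 + k)
-404277 + v(51) = -404277 + (-27146 + 51² + 179*51) = -404277 + (-27146 + 2601 + 9129) = -404277 - 15416 = -419693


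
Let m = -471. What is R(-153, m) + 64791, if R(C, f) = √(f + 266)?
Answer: 64791 + I*√205 ≈ 64791.0 + 14.318*I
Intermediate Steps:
R(C, f) = √(266 + f)
R(-153, m) + 64791 = √(266 - 471) + 64791 = √(-205) + 64791 = I*√205 + 64791 = 64791 + I*√205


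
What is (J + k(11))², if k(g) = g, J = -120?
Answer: 11881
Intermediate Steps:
(J + k(11))² = (-120 + 11)² = (-109)² = 11881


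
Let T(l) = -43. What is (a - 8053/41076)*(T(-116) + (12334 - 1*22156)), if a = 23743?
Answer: -9620934128975/41076 ≈ -2.3422e+8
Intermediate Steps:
(a - 8053/41076)*(T(-116) + (12334 - 1*22156)) = (23743 - 8053/41076)*(-43 + (12334 - 1*22156)) = (23743 - 8053*1/41076)*(-43 + (12334 - 22156)) = (23743 - 8053/41076)*(-43 - 9822) = (975259415/41076)*(-9865) = -9620934128975/41076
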